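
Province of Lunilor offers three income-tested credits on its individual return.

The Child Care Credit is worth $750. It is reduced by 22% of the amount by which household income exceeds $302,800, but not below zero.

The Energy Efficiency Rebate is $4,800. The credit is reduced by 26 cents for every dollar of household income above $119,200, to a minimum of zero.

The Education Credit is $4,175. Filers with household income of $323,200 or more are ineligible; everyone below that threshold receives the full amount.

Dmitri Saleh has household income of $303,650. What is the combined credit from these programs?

$4,738

Child Care Credit: 22% of the $850 excess over $302,800 is $187; credit = $750 − $187 = $563.
Energy Efficiency Rebate: 26% of the $184,450 excess over $119,200 is $47,957 ≥ base, so the credit is $0.
Education Credit: $303,650 is below the $323,200 cutoff, so the full $4,175 applies.
Total: $563 + $0 + $4,175 = $4,738.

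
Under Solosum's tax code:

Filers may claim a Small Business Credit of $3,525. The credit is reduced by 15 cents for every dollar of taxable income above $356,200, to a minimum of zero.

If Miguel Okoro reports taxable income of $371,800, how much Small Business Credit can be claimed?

Small Business Credit: 15% of the $15,600 excess over $356,200 is $2,340; credit = $3,525 − $2,340 = $1,185.

$1,185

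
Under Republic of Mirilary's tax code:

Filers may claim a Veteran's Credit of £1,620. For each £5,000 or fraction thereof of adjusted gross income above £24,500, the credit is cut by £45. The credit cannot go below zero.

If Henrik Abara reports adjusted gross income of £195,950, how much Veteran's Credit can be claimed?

£45

Veteran's Credit: income exceeds £24,500 by £171,450, which is 35 full-or-partial £5,000 increments; reduction = 35 × £45 = £1,575, leaving £45.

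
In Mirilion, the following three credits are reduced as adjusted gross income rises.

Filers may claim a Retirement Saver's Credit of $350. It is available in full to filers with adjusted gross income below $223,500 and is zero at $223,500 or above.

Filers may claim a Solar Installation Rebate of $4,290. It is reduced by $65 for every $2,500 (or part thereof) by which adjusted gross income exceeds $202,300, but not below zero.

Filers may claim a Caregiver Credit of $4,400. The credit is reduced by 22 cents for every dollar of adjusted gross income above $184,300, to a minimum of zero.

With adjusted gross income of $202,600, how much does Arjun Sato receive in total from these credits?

$4,949

Retirement Saver's Credit: $202,600 is below the $223,500 cutoff, so the full $350 applies.
Solar Installation Rebate: income exceeds $202,300 by $300, which is 1 full-or-partial $2,500 increment; reduction = 1 × $65 = $65, leaving $4,225.
Caregiver Credit: 22% of the $18,300 excess over $184,300 is $4,026; credit = $4,400 − $4,026 = $374.
Total: $350 + $4,225 + $374 = $4,949.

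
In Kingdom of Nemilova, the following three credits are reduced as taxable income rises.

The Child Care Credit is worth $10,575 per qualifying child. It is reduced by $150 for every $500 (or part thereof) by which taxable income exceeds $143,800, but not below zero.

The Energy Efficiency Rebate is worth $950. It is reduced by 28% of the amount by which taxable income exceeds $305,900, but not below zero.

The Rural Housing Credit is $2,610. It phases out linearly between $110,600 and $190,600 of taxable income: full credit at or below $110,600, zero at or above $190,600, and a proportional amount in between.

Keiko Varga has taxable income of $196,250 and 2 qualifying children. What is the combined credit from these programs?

$6,350

Child Care Credit: base = 2 × $10,575 = $21,150. income exceeds $143,800 by $52,450, which is 105 full-or-partial $500 increments; reduction = 105 × $150 = $15,750, leaving $5,400.
Energy Efficiency Rebate: $196,250 is at or below the $305,900 threshold, so the full $950 applies.
Rural Housing Credit: $196,250 is at or above $190,600, so the credit is $0.
Total: $5,400 + $950 + $0 = $6,350.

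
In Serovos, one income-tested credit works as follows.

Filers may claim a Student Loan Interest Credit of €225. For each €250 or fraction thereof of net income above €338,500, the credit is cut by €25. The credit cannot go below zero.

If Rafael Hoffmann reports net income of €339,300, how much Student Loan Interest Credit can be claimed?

Student Loan Interest Credit: income exceeds €338,500 by €800, which is 4 full-or-partial €250 increments; reduction = 4 × €25 = €100, leaving €125.

€125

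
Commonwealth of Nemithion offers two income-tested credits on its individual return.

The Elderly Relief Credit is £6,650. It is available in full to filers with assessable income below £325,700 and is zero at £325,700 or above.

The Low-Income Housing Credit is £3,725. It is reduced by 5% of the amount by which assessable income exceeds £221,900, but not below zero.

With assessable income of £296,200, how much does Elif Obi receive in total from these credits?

Elderly Relief Credit: £296,200 is below the £325,700 cutoff, so the full £6,650 applies.
Low-Income Housing Credit: 5% of the £74,300 excess over £221,900 is £3,715; credit = £3,725 − £3,715 = £10.
Total: £6,650 + £10 = £6,660.

£6,660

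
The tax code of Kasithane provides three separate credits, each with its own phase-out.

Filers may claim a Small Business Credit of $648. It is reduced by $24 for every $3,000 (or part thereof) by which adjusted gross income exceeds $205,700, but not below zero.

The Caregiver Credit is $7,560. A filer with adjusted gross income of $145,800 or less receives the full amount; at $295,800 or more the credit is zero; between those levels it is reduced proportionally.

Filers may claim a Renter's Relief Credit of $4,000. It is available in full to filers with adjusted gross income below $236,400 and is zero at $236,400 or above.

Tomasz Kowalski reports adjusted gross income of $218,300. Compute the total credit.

Small Business Credit: income exceeds $205,700 by $12,600, which is 5 full-or-partial $3,000 increments; reduction = 5 × $24 = $120, leaving $528.
Caregiver Credit: $218,300 is $72,500 into a $150,000 phase-out range, leaving 77,500/150,000 of the credit: $7,560 × 77,500/150,000 = $3,906.
Renter's Relief Credit: $218,300 is below the $236,400 cutoff, so the full $4,000 applies.
Total: $528 + $3,906 + $4,000 = $8,434.

$8,434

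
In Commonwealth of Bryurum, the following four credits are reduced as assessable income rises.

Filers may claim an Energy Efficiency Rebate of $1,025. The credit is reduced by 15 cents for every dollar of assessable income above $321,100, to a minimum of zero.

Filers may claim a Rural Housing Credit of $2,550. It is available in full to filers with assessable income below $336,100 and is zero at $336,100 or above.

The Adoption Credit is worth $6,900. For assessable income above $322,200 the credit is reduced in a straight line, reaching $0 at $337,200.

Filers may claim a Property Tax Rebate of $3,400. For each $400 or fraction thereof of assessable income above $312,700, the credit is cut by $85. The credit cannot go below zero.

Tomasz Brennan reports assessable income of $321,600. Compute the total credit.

Energy Efficiency Rebate: 15% of the $500 excess over $321,100 is $75; credit = $1,025 − $75 = $950.
Rural Housing Credit: $321,600 is below the $336,100 cutoff, so the full $2,550 applies.
Adoption Credit: $321,600 is at or below the $322,200 threshold, so the full $6,900 applies.
Property Tax Rebate: income exceeds $312,700 by $8,900, which is 23 full-or-partial $400 increments; reduction = 23 × $85 = $1,955, leaving $1,445.
Total: $950 + $2,550 + $6,900 + $1,445 = $11,845.

$11,845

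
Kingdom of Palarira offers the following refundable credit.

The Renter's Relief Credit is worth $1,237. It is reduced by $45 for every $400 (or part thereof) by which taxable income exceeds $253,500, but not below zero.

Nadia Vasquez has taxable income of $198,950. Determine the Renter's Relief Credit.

Renter's Relief Credit: $198,950 is at or below the $253,500 threshold, so the full $1,237 applies.

$1,237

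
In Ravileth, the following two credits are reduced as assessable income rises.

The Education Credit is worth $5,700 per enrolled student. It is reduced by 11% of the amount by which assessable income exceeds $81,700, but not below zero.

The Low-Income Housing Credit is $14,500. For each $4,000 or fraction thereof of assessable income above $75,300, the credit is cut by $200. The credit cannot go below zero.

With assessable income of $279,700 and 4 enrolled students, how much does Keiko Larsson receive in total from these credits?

$5,120

Education Credit: base = 4 × $5,700 = $22,800. 11% of the $198,000 excess over $81,700 is $21,780; credit = $22,800 − $21,780 = $1,020.
Low-Income Housing Credit: income exceeds $75,300 by $204,400, which is 52 full-or-partial $4,000 increments; reduction = 52 × $200 = $10,400, leaving $4,100.
Total: $1,020 + $4,100 = $5,120.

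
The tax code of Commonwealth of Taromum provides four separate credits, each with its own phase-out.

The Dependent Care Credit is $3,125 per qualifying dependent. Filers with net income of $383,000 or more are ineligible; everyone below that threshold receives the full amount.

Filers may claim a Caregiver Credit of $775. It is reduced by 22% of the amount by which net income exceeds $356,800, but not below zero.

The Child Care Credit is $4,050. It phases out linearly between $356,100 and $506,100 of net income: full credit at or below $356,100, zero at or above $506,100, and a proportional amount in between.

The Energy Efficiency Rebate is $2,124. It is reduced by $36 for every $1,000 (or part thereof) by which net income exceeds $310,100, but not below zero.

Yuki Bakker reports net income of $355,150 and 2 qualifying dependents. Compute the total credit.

Dependent Care Credit: base = 2 × $3,125 = $6,250. $355,150 is below the $383,000 cutoff, so the full $6,250 applies.
Caregiver Credit: $355,150 is at or below the $356,800 threshold, so the full $775 applies.
Child Care Credit: $355,150 is at or below the $356,100 threshold, so the full $4,050 applies.
Energy Efficiency Rebate: income exceeds $310,100 by $45,050, which is 46 full-or-partial $1,000 increments; reduction = 46 × $36 = $1,656, leaving $468.
Total: $6,250 + $775 + $4,050 + $468 = $11,543.

$11,543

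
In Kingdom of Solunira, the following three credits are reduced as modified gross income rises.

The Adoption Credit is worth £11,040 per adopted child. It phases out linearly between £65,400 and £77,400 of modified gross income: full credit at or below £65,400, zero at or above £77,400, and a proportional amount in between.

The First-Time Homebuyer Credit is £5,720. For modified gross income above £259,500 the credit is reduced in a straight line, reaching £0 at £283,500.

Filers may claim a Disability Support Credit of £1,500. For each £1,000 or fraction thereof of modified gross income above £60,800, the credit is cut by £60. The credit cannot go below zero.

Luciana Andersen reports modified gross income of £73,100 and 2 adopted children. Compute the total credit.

Adoption Credit: base = 2 × £11,040 = £22,080. £73,100 is £7,700 into a £12,000 phase-out range, leaving 4,300/12,000 of the credit: £22,080 × 4,300/12,000 = £7,912.
First-Time Homebuyer Credit: £73,100 is at or below the £259,500 threshold, so the full £5,720 applies.
Disability Support Credit: income exceeds £60,800 by £12,300, which is 13 full-or-partial £1,000 increments; reduction = 13 × £60 = £780, leaving £720.
Total: £7,912 + £5,720 + £720 = £14,352.

£14,352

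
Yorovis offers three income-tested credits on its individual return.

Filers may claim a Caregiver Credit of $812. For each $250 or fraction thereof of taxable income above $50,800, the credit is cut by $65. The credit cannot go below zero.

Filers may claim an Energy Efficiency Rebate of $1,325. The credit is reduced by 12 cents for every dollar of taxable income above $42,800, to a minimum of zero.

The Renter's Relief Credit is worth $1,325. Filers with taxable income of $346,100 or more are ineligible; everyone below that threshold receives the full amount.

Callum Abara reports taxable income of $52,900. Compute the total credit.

$1,665

Caregiver Credit: income exceeds $50,800 by $2,100, which is 9 full-or-partial $250 increments; reduction = 9 × $65 = $585, leaving $227.
Energy Efficiency Rebate: 12% of the $10,100 excess over $42,800 is $1,212; credit = $1,325 − $1,212 = $113.
Renter's Relief Credit: $52,900 is below the $346,100 cutoff, so the full $1,325 applies.
Total: $227 + $113 + $1,325 = $1,665.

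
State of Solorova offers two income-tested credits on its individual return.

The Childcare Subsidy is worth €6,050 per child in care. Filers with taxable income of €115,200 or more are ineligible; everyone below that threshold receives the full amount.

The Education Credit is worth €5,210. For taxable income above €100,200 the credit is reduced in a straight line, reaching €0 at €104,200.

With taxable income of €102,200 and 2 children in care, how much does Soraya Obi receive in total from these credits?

€14,705

Childcare Subsidy: base = 2 × €6,050 = €12,100. €102,200 is below the €115,200 cutoff, so the full €12,100 applies.
Education Credit: €102,200 is €2,000 into a €4,000 phase-out range, leaving 2,000/4,000 of the credit: €5,210 × 2,000/4,000 = €2,605.
Total: €12,100 + €2,605 = €14,705.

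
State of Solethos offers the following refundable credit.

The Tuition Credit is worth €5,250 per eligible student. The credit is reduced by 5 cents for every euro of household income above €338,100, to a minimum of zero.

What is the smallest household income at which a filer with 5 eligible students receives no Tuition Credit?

€863,100

Full credit = 5 × €5,250 = €26,250.
The credit falls by 5% of each euro above €338,100, so it reaches zero when the excess is €26,250 / 5% = €525,000: income = €338,100 + €525,000 = €863,100.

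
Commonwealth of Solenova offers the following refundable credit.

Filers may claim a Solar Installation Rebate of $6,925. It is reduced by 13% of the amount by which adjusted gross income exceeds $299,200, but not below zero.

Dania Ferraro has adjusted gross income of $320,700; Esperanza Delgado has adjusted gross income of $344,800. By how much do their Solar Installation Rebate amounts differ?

$3,133

Dania ($320,700): Solar Installation Rebate: 13% of the $21,500 excess over $299,200 is $2,795; credit = $6,925 − $2,795 = $4,130.
Esperanza ($344,800): Solar Installation Rebate: 13% of the $45,600 excess over $299,200 is $5,928; credit = $6,925 − $5,928 = $997.
Difference: |$4,130 − $997| = $3,133.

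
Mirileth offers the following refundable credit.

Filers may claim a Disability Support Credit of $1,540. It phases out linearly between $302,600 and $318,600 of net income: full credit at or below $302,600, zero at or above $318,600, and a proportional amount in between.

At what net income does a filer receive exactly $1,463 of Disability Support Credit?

$1,463 is 1,463/1,540 of the full $1,540, so 77/1,540 of the $16,000 range has been used: income = $302,600 + $16,000 × 77/1,540 = $303,400.

$303,400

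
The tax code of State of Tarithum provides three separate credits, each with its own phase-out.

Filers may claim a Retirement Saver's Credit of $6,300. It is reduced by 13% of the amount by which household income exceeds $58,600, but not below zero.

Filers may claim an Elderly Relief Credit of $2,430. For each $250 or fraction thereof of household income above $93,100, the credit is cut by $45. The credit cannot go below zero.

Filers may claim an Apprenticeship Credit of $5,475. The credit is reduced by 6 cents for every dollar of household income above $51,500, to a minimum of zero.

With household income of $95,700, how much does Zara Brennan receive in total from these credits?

Retirement Saver's Credit: 13% of the $37,100 excess over $58,600 is $4,823; credit = $6,300 − $4,823 = $1,477.
Elderly Relief Credit: income exceeds $93,100 by $2,600, which is 11 full-or-partial $250 increments; reduction = 11 × $45 = $495, leaving $1,935.
Apprenticeship Credit: 6% of the $44,200 excess over $51,500 is $2,652; credit = $5,475 − $2,652 = $2,823.
Total: $1,477 + $1,935 + $2,823 = $6,235.

$6,235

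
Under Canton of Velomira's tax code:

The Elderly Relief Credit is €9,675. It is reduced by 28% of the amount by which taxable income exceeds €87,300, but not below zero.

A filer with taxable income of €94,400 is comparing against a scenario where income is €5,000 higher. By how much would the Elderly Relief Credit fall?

€1,400

At €94,400 — 28% of the €7,100 excess over €87,300 is €1,988; credit = €9,675 − €1,988 = €7,687.
At €99,400 — 28% of the €12,100 excess over €87,300 is €3,388; credit = €9,675 − €3,388 = €6,287.
Lost: €7,687 − €6,287 = €1,400.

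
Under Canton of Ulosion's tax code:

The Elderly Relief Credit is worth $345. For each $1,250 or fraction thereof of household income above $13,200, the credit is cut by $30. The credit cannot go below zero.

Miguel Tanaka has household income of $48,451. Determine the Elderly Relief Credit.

$0

Elderly Relief Credit: income exceeds $13,200 by $35,251 → 29 increments × $30 = $870 ≥ base, so the credit is $0.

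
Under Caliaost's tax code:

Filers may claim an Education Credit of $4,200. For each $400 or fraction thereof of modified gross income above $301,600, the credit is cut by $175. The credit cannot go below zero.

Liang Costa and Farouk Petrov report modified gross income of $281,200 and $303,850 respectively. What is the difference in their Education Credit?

$1,050

Liang ($281,200): Education Credit: $281,200 is at or below the $301,600 threshold, so the full $4,200 applies.
Farouk ($303,850): Education Credit: income exceeds $301,600 by $2,250, which is 6 full-or-partial $400 increments; reduction = 6 × $175 = $1,050, leaving $3,150.
Difference: |$4,200 − $3,150| = $1,050.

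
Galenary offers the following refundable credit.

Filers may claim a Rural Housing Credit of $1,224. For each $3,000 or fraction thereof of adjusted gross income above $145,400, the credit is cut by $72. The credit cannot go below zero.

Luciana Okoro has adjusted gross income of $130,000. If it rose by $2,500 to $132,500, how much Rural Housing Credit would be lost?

$0

At $130,000 — $130,000 is at or below the $145,400 threshold, so the full $1,224 applies.
At $132,500 — $132,500 is at or below the $145,400 threshold, so the full $1,224 applies.
Lost: $1,224 − $1,224 = $0.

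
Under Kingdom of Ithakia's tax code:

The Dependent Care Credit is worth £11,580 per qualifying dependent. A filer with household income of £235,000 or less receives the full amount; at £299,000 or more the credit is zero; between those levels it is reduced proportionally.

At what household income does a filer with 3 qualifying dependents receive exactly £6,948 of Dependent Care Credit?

£286,200

Full credit = 3 × £11,580 = £34,740.
£6,948 is 6,948/34,740 of the full £34,740, so 27,792/34,740 of the £64,000 range has been used: income = £235,000 + £64,000 × 27,792/34,740 = £286,200.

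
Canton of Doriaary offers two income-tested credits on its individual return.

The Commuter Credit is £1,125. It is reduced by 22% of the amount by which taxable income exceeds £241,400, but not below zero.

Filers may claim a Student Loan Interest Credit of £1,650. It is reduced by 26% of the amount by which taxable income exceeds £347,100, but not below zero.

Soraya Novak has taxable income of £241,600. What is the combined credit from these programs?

Commuter Credit: 22% of the £200 excess over £241,400 is £44; credit = £1,125 − £44 = £1,081.
Student Loan Interest Credit: £241,600 is at or below the £347,100 threshold, so the full £1,650 applies.
Total: £1,081 + £1,650 = £2,731.

£2,731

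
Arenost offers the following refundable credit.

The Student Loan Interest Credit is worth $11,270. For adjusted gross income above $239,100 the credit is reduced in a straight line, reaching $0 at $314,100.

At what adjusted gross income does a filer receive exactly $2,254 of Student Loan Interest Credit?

$299,100

$2,254 is 2,254/11,270 of the full $11,270, so 9,016/11,270 of the $75,000 range has been used: income = $239,100 + $75,000 × 9,016/11,270 = $299,100.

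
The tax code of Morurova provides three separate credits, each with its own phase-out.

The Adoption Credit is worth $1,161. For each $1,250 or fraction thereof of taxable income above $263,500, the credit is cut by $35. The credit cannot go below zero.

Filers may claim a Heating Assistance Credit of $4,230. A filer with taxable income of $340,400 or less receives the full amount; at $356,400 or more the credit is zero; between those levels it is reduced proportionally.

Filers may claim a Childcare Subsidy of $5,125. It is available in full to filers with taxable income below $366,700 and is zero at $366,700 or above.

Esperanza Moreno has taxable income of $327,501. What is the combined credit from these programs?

$9,355

Adoption Credit: income exceeds $263,500 by $64,001 → 52 increments × $35 = $1,820 ≥ base, so the credit is $0.
Heating Assistance Credit: $327,501 is at or below the $340,400 threshold, so the full $4,230 applies.
Childcare Subsidy: $327,501 is below the $366,700 cutoff, so the full $5,125 applies.
Total: $0 + $4,230 + $5,125 = $9,355.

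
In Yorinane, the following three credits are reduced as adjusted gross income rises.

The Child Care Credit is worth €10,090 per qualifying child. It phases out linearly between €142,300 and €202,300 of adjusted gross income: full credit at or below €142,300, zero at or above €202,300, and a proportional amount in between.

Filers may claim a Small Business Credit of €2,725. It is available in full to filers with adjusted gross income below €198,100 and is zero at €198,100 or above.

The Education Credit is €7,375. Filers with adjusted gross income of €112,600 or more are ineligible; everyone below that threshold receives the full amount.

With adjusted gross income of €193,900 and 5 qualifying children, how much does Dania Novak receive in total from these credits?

€9,788

Child Care Credit: base = 5 × €10,090 = €50,450. €193,900 is €51,600 into a €60,000 phase-out range, leaving 8,400/60,000 of the credit: €50,450 × 8,400/60,000 = €7,063.
Small Business Credit: €193,900 is below the €198,100 cutoff, so the full €2,725 applies.
Education Credit: €193,900 meets or exceeds the €112,600 cutoff, so the credit is €0.
Total: €7,063 + €2,725 + €0 = €9,788.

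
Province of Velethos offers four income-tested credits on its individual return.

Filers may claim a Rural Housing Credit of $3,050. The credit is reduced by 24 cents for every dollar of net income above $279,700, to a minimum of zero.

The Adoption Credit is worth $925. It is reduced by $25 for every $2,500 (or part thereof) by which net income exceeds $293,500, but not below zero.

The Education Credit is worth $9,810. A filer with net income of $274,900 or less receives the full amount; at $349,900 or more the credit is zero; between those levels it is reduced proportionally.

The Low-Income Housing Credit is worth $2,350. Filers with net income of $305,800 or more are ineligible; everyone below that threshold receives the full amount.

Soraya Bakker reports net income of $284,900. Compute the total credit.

$13,579

Rural Housing Credit: 24% of the $5,200 excess over $279,700 is $1,248; credit = $3,050 − $1,248 = $1,802.
Adoption Credit: $284,900 is at or below the $293,500 threshold, so the full $925 applies.
Education Credit: $284,900 is $10,000 into a $75,000 phase-out range, leaving 65,000/75,000 of the credit: $9,810 × 65,000/75,000 = $8,502.
Low-Income Housing Credit: $284,900 is below the $305,800 cutoff, so the full $2,350 applies.
Total: $1,802 + $925 + $8,502 + $2,350 = $13,579.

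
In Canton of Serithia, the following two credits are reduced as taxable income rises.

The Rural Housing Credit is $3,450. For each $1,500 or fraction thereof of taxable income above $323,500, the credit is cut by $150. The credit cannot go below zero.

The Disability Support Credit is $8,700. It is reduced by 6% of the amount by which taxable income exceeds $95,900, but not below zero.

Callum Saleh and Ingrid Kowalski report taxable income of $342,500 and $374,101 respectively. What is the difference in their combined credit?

Callum ($342,500): Rural Housing Credit: income exceeds $323,500 by $19,000, which is 13 full-or-partial $1,500 increments; reduction = 13 × $150 = $1,950, leaving $1,500. Disability Support Credit: 6% of the $246,600 excess over $95,900 is $14,796 ≥ base, so the credit is $0. total $1,500 + $0 = $1,500
Ingrid ($374,101): Rural Housing Credit: income exceeds $323,500 by $50,601 → 34 increments × $150 = $5,100 ≥ base, so the credit is $0. Disability Support Credit: 6% of the $278,201 excess over $95,900 is $16,692.06 ≥ base, so the credit is $0. total $0 + $0 = $0
Difference: |$1,500 − $0| = $1,500.

$1,500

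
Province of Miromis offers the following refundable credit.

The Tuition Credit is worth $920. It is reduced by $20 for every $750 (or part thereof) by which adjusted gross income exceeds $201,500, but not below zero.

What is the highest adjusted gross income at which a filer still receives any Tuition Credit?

After 45 increments the reduction is 45 × $20 = $900, leaving $20; one more increment wipes it out. Increment 45 ends at excess 45 × $750 = $33,750, so the highest qualifying income is $201,500 + $33,750 = $235,250.

$235,250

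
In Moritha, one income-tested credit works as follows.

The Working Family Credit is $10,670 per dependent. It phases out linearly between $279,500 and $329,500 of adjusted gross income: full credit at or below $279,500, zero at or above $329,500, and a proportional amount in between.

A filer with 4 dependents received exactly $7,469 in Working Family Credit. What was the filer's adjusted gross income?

$320,750

Full credit = 4 × $10,670 = $42,680.
$7,469 is 7,469/42,680 of the full $42,680, so 35,211/42,680 of the $50,000 range has been used: income = $279,500 + $50,000 × 35,211/42,680 = $320,750.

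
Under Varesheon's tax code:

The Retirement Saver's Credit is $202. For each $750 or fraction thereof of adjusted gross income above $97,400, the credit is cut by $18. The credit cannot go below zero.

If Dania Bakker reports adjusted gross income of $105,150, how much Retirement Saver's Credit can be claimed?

$4

Retirement Saver's Credit: income exceeds $97,400 by $7,750, which is 11 full-or-partial $750 increments; reduction = 11 × $18 = $198, leaving $4.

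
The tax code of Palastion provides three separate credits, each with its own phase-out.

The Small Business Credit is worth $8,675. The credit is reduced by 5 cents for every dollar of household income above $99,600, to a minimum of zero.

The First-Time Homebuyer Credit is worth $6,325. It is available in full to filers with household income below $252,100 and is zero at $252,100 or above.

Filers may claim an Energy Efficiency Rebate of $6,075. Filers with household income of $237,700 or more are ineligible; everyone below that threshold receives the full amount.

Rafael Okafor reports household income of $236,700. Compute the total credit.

$14,220

Small Business Credit: 5% of the $137,100 excess over $99,600 is $6,855; credit = $8,675 − $6,855 = $1,820.
First-Time Homebuyer Credit: $236,700 is below the $252,100 cutoff, so the full $6,325 applies.
Energy Efficiency Rebate: $236,700 is below the $237,700 cutoff, so the full $6,075 applies.
Total: $1,820 + $6,325 + $6,075 = $14,220.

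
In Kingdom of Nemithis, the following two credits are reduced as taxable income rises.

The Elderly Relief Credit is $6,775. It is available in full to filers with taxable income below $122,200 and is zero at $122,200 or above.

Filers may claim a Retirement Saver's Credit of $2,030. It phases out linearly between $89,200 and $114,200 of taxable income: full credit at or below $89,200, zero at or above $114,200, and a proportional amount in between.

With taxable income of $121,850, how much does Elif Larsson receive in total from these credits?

$6,775

Elderly Relief Credit: $121,850 is below the $122,200 cutoff, so the full $6,775 applies.
Retirement Saver's Credit: $121,850 is at or above $114,200, so the credit is $0.
Total: $6,775 + $0 = $6,775.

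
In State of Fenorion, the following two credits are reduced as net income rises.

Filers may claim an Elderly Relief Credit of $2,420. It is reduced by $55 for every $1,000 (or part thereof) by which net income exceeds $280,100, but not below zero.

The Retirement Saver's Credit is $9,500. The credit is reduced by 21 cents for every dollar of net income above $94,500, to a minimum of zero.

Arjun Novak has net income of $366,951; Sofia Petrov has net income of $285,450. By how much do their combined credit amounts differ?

$2,090

Arjun ($366,951): Elderly Relief Credit: income exceeds $280,100 by $86,851 → 87 increments × $55 = $4,785 ≥ base, so the credit is $0. Retirement Saver's Credit: 21% of the $272,451 excess over $94,500 is $57,214.71 ≥ base, so the credit is $0. total $0 + $0 = $0
Sofia ($285,450): Elderly Relief Credit: income exceeds $280,100 by $5,350, which is 6 full-or-partial $1,000 increments; reduction = 6 × $55 = $330, leaving $2,090. Retirement Saver's Credit: 21% of the $190,950 excess over $94,500 is $40,099.50 ≥ base, so the credit is $0. total $2,090 + $0 = $2,090
Difference: |$0 − $2,090| = $2,090.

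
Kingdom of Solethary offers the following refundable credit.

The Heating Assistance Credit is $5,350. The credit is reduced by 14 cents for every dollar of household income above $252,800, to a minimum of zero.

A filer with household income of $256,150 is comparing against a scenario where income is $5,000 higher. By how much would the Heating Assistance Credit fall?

At $256,150 — 14% of the $3,350 excess over $252,800 is $469; credit = $5,350 − $469 = $4,881.
At $261,150 — 14% of the $8,350 excess over $252,800 is $1,169; credit = $5,350 − $1,169 = $4,181.
Lost: $4,881 − $4,181 = $700.

$700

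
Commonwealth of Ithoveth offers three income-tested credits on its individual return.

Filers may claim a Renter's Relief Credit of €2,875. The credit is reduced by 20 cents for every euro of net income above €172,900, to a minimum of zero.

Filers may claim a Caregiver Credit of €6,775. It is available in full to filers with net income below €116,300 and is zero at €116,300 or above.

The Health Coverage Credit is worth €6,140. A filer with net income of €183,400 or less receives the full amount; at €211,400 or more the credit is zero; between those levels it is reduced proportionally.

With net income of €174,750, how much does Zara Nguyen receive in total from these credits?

€8,645

Renter's Relief Credit: 20% of the €1,850 excess over €172,900 is €370; credit = €2,875 − €370 = €2,505.
Caregiver Credit: €174,750 meets or exceeds the €116,300 cutoff, so the credit is €0.
Health Coverage Credit: €174,750 is at or below the €183,400 threshold, so the full €6,140 applies.
Total: €2,505 + €0 + €6,140 = €8,645.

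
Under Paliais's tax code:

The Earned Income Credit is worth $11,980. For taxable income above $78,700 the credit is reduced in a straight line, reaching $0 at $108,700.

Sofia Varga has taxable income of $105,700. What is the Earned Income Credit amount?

Earned Income Credit: $105,700 is $27,000 into a $30,000 phase-out range, leaving 3,000/30,000 of the credit: $11,980 × 3,000/30,000 = $1,198.

$1,198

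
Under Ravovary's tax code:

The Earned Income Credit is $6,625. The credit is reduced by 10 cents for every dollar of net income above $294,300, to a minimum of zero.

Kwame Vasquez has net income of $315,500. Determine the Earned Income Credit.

$4,505

Earned Income Credit: 10% of the $21,200 excess over $294,300 is $2,120; credit = $6,625 − $2,120 = $4,505.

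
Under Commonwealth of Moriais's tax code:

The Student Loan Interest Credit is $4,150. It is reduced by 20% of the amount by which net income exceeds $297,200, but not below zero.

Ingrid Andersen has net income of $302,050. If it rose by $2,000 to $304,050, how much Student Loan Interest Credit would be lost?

At $302,050 — 20% of the $4,850 excess over $297,200 is $970; credit = $4,150 − $970 = $3,180.
At $304,050 — 20% of the $6,850 excess over $297,200 is $1,370; credit = $4,150 − $1,370 = $2,780.
Lost: $3,180 − $2,780 = $400.

$400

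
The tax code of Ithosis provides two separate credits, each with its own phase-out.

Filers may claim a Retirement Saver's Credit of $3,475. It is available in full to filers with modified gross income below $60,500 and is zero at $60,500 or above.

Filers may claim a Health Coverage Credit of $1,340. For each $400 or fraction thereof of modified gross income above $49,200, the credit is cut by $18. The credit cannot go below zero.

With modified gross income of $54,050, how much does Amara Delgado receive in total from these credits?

Retirement Saver's Credit: $54,050 is below the $60,500 cutoff, so the full $3,475 applies.
Health Coverage Credit: income exceeds $49,200 by $4,850, which is 13 full-or-partial $400 increments; reduction = 13 × $18 = $234, leaving $1,106.
Total: $3,475 + $1,106 = $4,581.

$4,581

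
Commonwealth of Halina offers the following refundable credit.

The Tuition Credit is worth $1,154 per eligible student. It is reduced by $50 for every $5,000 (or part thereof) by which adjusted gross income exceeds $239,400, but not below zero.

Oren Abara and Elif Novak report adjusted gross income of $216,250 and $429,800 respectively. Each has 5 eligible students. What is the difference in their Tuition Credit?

Oren ($216,250): Tuition Credit: base = 5 × $1,154 = $5,770. $216,250 is at or below the $239,400 threshold, so the full $5,770 applies.
Elif ($429,800): Tuition Credit: base = 5 × $1,154 = $5,770. income exceeds $239,400 by $190,400, which is 39 full-or-partial $5,000 increments; reduction = 39 × $50 = $1,950, leaving $3,820.
Difference: |$5,770 − $3,820| = $1,950.

$1,950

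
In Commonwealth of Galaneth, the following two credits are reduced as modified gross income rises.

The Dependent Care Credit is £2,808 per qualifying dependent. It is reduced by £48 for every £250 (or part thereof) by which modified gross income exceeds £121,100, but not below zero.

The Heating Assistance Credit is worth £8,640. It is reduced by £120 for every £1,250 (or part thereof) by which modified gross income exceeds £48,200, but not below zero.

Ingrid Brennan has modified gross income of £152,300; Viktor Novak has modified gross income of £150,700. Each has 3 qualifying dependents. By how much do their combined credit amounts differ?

£288

Ingrid (£152,300): Dependent Care Credit: base = 3 × £2,808 = £8,424. income exceeds £121,100 by £31,200, which is 125 full-or-partial £250 increments; reduction = 125 × £48 = £6,000, leaving £2,424. Heating Assistance Credit: income exceeds £48,200 by £104,100 → 84 increments × £120 = £10,080 ≥ base, so the credit is £0. total £2,424 + £0 = £2,424
Viktor (£150,700): Dependent Care Credit: base = 3 × £2,808 = £8,424. income exceeds £121,100 by £29,600, which is 119 full-or-partial £250 increments; reduction = 119 × £48 = £5,712, leaving £2,712. Heating Assistance Credit: income exceeds £48,200 by £102,500 → 82 increments × £120 = £9,840 ≥ base, so the credit is £0. total £2,712 + £0 = £2,712
Difference: |£2,424 − £2,712| = £288.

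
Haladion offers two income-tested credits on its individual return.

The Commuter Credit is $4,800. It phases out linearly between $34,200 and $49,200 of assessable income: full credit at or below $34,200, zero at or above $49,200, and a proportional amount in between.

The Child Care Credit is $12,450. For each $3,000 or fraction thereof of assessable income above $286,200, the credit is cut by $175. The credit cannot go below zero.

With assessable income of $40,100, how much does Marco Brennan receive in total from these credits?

$15,362

Commuter Credit: $40,100 is $5,900 into a $15,000 phase-out range, leaving 9,100/15,000 of the credit: $4,800 × 9,100/15,000 = $2,912.
Child Care Credit: $40,100 is at or below the $286,200 threshold, so the full $12,450 applies.
Total: $2,912 + $12,450 = $15,362.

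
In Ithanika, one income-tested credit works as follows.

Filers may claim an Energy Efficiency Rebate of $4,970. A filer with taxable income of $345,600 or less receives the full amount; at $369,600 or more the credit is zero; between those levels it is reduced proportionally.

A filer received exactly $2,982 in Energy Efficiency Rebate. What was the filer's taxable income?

$355,200

$2,982 is 2,982/4,970 of the full $4,970, so 1,988/4,970 of the $24,000 range has been used: income = $345,600 + $24,000 × 1,988/4,970 = $355,200.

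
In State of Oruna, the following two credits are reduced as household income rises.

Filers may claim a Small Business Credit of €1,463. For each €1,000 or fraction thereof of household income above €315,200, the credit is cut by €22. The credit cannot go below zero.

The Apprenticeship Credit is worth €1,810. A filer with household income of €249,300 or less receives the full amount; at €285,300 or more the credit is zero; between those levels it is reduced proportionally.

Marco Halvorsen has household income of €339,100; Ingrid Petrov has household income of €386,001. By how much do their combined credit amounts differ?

Marco (€339,100): Small Business Credit: income exceeds €315,200 by €23,900, which is 24 full-or-partial €1,000 increments; reduction = 24 × €22 = €528, leaving €935. Apprenticeship Credit: €339,100 is at or above €285,300, so the credit is €0. total €935 + €0 = €935
Ingrid (€386,001): Small Business Credit: income exceeds €315,200 by €70,801 → 71 increments × €22 = €1,562 ≥ base, so the credit is €0. Apprenticeship Credit: €386,001 is at or above €285,300, so the credit is €0. total €0 + €0 = €0
Difference: |€935 − €0| = €935.

€935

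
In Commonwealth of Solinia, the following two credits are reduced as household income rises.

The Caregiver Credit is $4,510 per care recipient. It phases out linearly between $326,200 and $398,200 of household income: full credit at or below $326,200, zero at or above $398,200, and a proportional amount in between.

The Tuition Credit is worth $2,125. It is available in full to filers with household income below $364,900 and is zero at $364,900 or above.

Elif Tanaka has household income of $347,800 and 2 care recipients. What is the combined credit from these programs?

Caregiver Credit: base = 2 × $4,510 = $9,020. $347,800 is $21,600 into a $72,000 phase-out range, leaving 50,400/72,000 of the credit: $9,020 × 50,400/72,000 = $6,314.
Tuition Credit: $347,800 is below the $364,900 cutoff, so the full $2,125 applies.
Total: $6,314 + $2,125 = $8,439.

$8,439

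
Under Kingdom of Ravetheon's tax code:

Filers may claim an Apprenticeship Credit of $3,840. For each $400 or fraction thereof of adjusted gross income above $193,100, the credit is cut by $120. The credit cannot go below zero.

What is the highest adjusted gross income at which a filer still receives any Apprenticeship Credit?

$205,500

After 31 increments the reduction is 31 × $120 = $3,720, leaving $120; one more increment wipes it out. Increment 31 ends at excess 31 × $400 = $12,400, so the highest qualifying income is $193,100 + $12,400 = $205,500.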